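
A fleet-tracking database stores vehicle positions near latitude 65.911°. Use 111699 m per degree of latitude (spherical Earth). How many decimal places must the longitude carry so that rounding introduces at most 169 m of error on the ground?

At 65.911° one degree of longitude covers 111699 × cos 65.911° ≈ 111699 × 0.4082 ≈ 45590.5 m.
With N decimal places the half-ulp bound is 0.5·10⁻ᴺ°, or 0.5·10⁻ᴺ × 45590.5 m on the ground.
Need 0.5 × 45590.5 × 10⁻ᴺ ≤ 169 → 10⁻ᴺ ≤ 7.414e-03, so N ≥ 2.13.
At 2 places the error can reach 228 m, but 3 places keeps it to 22.8 m.

3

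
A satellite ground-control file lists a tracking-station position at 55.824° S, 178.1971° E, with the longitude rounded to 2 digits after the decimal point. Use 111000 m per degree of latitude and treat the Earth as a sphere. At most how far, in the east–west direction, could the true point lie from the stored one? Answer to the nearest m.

312 m

Rounding to 2 decimal places leaves the longitude within ±0.005° of the true value.
One degree of longitude at 55.824° is 111000 × cos 55.824° ≈ 111000 × 0.5617 = 62352.8 m.
East–west error: 0.005° × 62352.8 m/° ≈ 311.764 m.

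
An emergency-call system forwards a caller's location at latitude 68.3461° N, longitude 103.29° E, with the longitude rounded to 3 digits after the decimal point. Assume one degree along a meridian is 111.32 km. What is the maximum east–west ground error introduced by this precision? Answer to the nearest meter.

Rounding to 3 decimal places leaves the longitude within ±0.0005° of the true value.
At latitude 68.3461° a degree of longitude spans 111320 m × cos 68.3461° = 111320 × 0.3690 ≈ 41077 m.
East–west error: 0.0005° × 41077 m/° ≈ 20.5385 m.

21 meters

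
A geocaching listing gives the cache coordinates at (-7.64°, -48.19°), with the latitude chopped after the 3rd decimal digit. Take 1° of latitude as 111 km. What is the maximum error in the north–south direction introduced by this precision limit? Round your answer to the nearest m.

111 m

Truncating at 3 decimal places can drop up to a full unit in the last place, so the latitude may be off by as much as 0.001°.
Along the meridian that is 0.001° × 111000 m/° = 111 m.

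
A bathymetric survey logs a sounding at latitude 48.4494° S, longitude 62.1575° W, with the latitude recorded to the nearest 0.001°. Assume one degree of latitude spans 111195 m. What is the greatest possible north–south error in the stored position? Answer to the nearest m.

Rounding to 3 decimal places leaves the latitude within ±0.0005° of the true value.
North–south distance: 0.0005° × 111195 m/° = 55.5975 m.

56 m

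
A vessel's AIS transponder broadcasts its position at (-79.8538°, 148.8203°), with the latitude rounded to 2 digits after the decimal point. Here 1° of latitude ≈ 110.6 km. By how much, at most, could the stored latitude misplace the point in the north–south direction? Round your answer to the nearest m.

Rounding to 2 decimal places leaves the latitude within ±0.005° of the true value.
North–south distance: 0.005° × 110600 m/° = 553 m.

553 m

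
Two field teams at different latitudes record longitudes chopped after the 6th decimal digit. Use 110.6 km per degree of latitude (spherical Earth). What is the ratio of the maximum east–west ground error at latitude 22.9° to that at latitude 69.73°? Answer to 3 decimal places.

2.659

Truncating at 6 decimal places can drop up to a full unit in the last place, so the longitude may be off by as much as 1e-06°.
Error at 22.9° = 1e-06° × 110600 × cos 22.9° ≈ 0.1106 × 0.9212 = 0.10188 m.
Error at 69.73° = 1e-06° × 110600 × cos 69.73° ≈ 0.1106 × 0.3464 = 0.038317 m.
The ratio reduces to cos 22.9° / cos 69.73° = 0.9212/0.3464 ≈ 2.6590.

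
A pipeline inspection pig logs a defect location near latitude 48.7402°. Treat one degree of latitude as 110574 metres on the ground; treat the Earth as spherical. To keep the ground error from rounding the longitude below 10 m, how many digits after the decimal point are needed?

4 decimal places

At 48.7402° one degree of longitude covers 110574 × cos 48.7402° ≈ 110574 × 0.6595 ≈ 72920.7 m.
Rounding to N decimal places gives at most 0.5 × 10⁻ᴺ degrees of error, i.e. 0.5 × 10⁻ᴺ × 72920.7 m.
Setting 36460.4 × 10⁻ᴺ ≤ 10 gives 10ᴺ ≥ 3646, i.e. N ≥ 3.56.
So 4 decimal places suffice (3.65 m); 3 would allow up to 36.5 m.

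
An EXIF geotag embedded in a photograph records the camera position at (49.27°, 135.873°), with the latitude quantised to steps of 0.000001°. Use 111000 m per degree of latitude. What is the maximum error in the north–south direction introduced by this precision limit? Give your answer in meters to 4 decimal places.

With a 0.000001° grid the true value lies within half a step, ±0.000001°/2 = ±5e-07°, of the stored one.
North–south distance: 5e-07° × 111000 m/° = 0.0555 m.

0.0555 meters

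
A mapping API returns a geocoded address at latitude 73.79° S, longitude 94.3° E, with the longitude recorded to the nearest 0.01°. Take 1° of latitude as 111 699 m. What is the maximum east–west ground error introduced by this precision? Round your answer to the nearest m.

Rounding to 2 decimal places leaves the longitude within ±0.005° of the true value.
Parallels shrink by cos φ, so at 73.79° a degree of longitude is 111699 × 0.2792 ≈ 31181.7 m.
So at most 0.005° × 31181.7 ≈ 155.909 m east–west.

156 m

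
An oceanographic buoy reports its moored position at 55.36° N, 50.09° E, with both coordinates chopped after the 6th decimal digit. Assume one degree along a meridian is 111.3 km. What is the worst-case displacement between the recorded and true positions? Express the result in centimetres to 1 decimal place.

Truncating at 6 decimal places can drop up to a full unit in the last place, so each coordinate may be off by as much as 1e-06°.
N–S: 1e-06° × 111300 m/° = 0.1113 m.
E–W at 55.36°: 1e-06° × 111300 × cos 55.36° = 1e-06 × 111300 × 0.5684 ≈ 0.063265 m.
Combining orthogonally: (0.1113² + 0.063265²)^½ ≈ 0.128024 m.
That is 0.128024 m = 12.802 cm.

12.8 centimetres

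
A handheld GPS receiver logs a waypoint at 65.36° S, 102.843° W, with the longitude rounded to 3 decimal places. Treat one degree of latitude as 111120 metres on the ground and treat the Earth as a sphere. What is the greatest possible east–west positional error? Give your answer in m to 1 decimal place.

Rounding to 3 decimal places leaves the longitude within ±0.0005° of the true value.
Parallels shrink by cos φ, so at 65.36° a degree of longitude is 111120 × 0.4169 ≈ 46327.6 m.
So at most 0.0005° × 46327.6 ≈ 23.1638 m east–west.

23.2 m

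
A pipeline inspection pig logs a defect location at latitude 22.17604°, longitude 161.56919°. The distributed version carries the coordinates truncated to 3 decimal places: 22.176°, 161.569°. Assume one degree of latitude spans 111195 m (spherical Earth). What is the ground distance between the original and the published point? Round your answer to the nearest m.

20 m

The latitude changed by +0.00004° and the longitude by +0.00019°.
North–south shift: 0.00004 × 111195 = 4.4478 m.
East–west at this latitude: 0.00019° × 111195 × cos 22.176° ≈ 0.00019 × 102970 = 19.5643 m.
Combined displacement = (4.4478² + 19.5643²)^½ ≈ 20.0635 m.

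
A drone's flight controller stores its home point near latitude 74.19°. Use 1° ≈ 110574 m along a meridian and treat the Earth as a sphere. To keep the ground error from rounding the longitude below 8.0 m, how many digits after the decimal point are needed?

4 decimal places

At 74.19° one degree of longitude covers 110574 × cos 74.19° ≈ 110574 × 0.2724 ≈ 30125.7 m.
Rounding to N decimal places gives at most 0.5 × 10⁻ᴺ degrees of error, i.e. 0.5 × 10⁻ᴺ × 30125.7 m.
Need 0.5 × 30125.7 × 10⁻ᴺ ≤ 8.0 → 10⁻ᴺ ≤ 5.311e-04, so N ≥ 3.27.
At 3 places the error can reach 15.1 m, but 4 places keeps it to 1.51 m.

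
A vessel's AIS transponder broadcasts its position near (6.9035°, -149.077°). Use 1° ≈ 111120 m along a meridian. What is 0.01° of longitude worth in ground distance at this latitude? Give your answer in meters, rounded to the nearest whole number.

At 6.9035° a degree of longitude is 111120 × cos 6.9035° ≈ 110314 m, so 0.01° corresponds to 1103.14 m.

1103 meters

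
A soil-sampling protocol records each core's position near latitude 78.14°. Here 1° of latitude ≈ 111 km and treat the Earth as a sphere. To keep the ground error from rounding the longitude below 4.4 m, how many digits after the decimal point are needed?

4

At 78.14° one degree of longitude covers 111000 × cos 78.14° ≈ 111000 × 0.2055 ≈ 22812.8 m.
With N decimal places the half-ulp bound is 0.5·10⁻ᴺ°, or 0.5·10⁻ᴺ × 22812.8 m on the ground.
Need 0.5 × 22812.8 × 10⁻ᴺ ≤ 4.4 → 10⁻ᴺ ≤ 3.857e-04, so N ≥ 3.41.
At 3 places the error can reach 11.4 m, but 4 places keeps it to 1.14 m.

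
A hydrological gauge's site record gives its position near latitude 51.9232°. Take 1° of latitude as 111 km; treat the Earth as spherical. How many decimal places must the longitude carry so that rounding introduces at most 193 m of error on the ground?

3

At 51.9232° one degree of longitude covers 111000 × cos 51.9232° ≈ 111000 × 0.6167 ≈ 68455.6 m.
With N decimal places the half-ulp bound is 0.5·10⁻ᴺ°, or 0.5·10⁻ᴺ × 68455.6 m on the ground.
Setting 34227.8 × 10⁻ᴺ ≤ 193 gives 10ᴺ ≥ 177.3, i.e. N ≥ 2.25.
N = 2 would give 342 m (too coarse); N = 3 gives 34.2 m ≤ 193 m.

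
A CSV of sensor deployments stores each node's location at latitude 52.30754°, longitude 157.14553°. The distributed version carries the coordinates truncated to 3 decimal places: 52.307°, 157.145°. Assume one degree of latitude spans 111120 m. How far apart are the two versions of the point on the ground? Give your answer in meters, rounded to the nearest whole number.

Δlat = 52.30754 − 52.307 = +0.00054°; Δlon = 157.14553 − 157.145 = +0.00053°.
North–south shift: 0.00054 × 111120 = 60.0048 m.
E–W at 52.307°: 0.00053° × 111120 × cos 52.307° = 0.00053 × 111120 × 0.6114 ≈ 36.0093 m.
Combined displacement = (60.0048² + 36.0093²)^½ ≈ 69.9803 m.

70 meters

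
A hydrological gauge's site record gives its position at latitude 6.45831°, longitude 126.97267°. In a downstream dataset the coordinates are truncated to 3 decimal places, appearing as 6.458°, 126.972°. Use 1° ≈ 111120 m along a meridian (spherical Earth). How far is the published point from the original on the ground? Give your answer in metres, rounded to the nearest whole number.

82 metres

Δlat = 6.45831 − 6.458 = +0.00031°; Δlon = 126.97267 − 126.972 = +0.00067°.
N–S: 0.00031° × 111120 m/° = 34.4472 m.
E–W at 6.458°: 0.00067° × 111120 × cos 6.458° = 0.00067 × 111120 × 0.9937 ≈ 73.978 m.
Hypotenuse of the two orthogonal shifts: √(34.4472² + 73.978²) = 81.6048 m.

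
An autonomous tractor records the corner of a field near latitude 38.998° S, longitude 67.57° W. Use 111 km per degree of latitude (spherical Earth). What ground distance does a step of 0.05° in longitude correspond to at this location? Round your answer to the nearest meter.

4313 meters

0.05° of longitude at 38.998° is 0.05 × 111000 × cos 38.998° ≈ 0.05 × 86265.6 = 4313.28 m.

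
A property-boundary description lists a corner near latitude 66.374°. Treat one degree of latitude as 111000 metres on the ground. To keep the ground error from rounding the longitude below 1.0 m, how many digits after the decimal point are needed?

At 66.374° one degree of longitude covers 111000 × cos 66.374° ≈ 111000 × 0.4008 ≈ 44484.9 m.
N decimal places → at most half a unit in the last place, 0.5 × 10⁻ᴺ° = 44484.9/2 × 10⁻ᴺ m.
Need 0.5 × 44484.9 × 10⁻ᴺ ≤ 1.0 → 10⁻ᴺ ≤ 4.496e-05, so N ≥ 4.35.
At 4 places the error can reach 2.22 m, but 5 places keeps it to 0.222 m.

5 decimal places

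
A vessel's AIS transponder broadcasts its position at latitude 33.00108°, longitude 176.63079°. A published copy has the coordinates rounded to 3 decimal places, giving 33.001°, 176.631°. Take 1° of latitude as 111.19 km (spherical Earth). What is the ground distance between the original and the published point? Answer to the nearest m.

Δlat = 33.00108 − 33.001 = +0.00008°; Δlon = 176.63079 − 176.631 = -0.00021°.
North–south shift: 0.00008 × 111190 = 8.8952 m.
East–west at this latitude: -0.00021° × 111190 × cos 33.001° ≈ -0.00021 × 93250.7 = -19.5827 m.
Distance: √(8.8952² + 19.5827²) ≈ 21.5083 m.

22 m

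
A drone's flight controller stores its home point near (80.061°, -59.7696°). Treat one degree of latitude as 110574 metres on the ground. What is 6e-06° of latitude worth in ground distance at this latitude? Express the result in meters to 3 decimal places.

0.663 meters

Along a meridian 6e-06° is 6e-06 × 110574 = 0.663444 m.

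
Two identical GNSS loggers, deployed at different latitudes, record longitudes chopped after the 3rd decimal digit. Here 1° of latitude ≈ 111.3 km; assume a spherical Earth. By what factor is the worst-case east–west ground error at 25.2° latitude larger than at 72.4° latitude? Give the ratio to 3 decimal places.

2.992

Truncating at 3 decimal places can drop up to a full unit in the last place, so the longitude may be off by as much as 0.001°.
At 25.2°: 0.001° × 111300 × cos 25.2° = 0.001 × 111300 × 0.9048 ≈ 100.71 m.
Error at 72.4° = 0.001° × 111300 × cos 72.4° ≈ 111.3 × 0.3024 = 33.654 m.
The ratio reduces to cos 25.2° / cos 72.4° = 0.9048/0.3024 ≈ 2.9925.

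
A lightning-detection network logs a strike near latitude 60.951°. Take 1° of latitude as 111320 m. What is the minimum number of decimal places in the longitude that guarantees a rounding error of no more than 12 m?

4 decimal places

At 60.951° one degree of longitude covers 111320 × cos 60.951° ≈ 111320 × 0.4856 ≈ 54052.3 m.
N decimal places → at most half a unit in the last place, 0.5 × 10⁻ᴺ° = 54052.3/2 × 10⁻ᴺ m.
Setting 27026.1 × 10⁻ᴺ ≤ 12 gives 10ᴺ ≥ 2252, i.e. N ≥ 3.35.
At 3 places the error can reach 27 m, but 4 places keeps it to 2.7 m.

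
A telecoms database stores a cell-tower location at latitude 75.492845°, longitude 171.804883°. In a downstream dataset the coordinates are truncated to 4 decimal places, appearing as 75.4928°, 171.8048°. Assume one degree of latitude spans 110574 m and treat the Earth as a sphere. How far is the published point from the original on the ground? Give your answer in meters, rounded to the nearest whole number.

The latitude changed by +0.000045° and the longitude by +0.000083°.
North–south shift: 0.000045 × 110574 = 4.97583 m.
East–west at this latitude: 0.000083° × 110574 × cos 75.4928° ≈ 0.000083 × 27699 = 2.29901 m.
Combined displacement = (4.97583² + 2.29901²)^½ ≈ 5.48127 m.

5 meters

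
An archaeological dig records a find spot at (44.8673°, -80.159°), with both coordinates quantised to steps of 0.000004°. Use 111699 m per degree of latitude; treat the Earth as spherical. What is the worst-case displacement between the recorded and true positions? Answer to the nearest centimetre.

27 centimetres

With a 0.000004° grid the true value lies within half a step, ±0.000004°/2 = ±2e-06°, of the stored one.
N–S: 2e-06° × 111699 m/° = 0.223398 m.
E–W at 44.8673°: 2e-06° × 111699 × cos 44.8673° = 2e-06 × 111699 × 0.7087 ≈ 0.158332 m.
Worst case both components are at the extreme and orthogonal: √(0.223398² + 0.158332²) ≈ 0.273817 m.
That is 0.273817 m = 27.382 cm.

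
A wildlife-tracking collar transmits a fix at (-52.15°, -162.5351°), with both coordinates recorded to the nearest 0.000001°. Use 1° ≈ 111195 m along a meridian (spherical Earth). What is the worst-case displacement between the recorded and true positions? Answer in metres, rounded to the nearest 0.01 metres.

0.07 metres

Rounding to 6 decimal places leaves each coordinate within ±5e-07° of the true value.
N–S: 5e-07° × 111195 m/° = 0.0555975 m.
E–W at 52.15°: 5e-07° × 111195 × cos 52.15° = 5e-07 × 111195 × 0.6136 ≈ 0.0341144 m.
Worst case both components are at the extreme and orthogonal: √(0.0555975² + 0.0341144²) ≈ 0.0652294 m.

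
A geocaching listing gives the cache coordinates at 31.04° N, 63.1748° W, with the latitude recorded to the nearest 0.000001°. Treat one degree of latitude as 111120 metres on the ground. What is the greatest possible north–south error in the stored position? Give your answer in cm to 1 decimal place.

Rounding to 6 decimal places leaves the latitude within ±5e-07° of the true value.
So the N–S error is at most 5e-07 × 111120 = 0.05556 m.
That is 0.05556 m = 5.556 cm.

5.6 cm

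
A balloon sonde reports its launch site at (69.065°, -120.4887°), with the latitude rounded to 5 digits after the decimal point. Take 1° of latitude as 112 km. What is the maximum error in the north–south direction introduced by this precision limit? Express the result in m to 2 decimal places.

0.56 m

Rounding to 5 decimal places leaves the latitude within ±5e-06° of the true value.
North–south distance: 5e-06° × 112000 m/° = 0.56 m.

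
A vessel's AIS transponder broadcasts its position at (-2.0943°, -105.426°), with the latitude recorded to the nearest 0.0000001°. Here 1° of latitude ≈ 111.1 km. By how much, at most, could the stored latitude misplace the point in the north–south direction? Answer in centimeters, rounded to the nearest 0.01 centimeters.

Rounding to 7 decimal places leaves the latitude within ±5e-08° of the true value.
North–south distance: 5e-08° × 111100 m/° = 0.005555 m.
That is 0.005555 m = 0.5555 cm.

0.56 centimeters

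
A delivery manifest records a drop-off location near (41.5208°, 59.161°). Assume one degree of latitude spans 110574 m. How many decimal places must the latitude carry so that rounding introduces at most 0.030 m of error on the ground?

One degree of latitude covers 110574 m.
Rounding to N decimal places gives at most 0.5 × 10⁻ᴺ degrees of error, i.e. 0.5 × 10⁻ᴺ × 110574 m.
Need 0.5 × 110574 × 10⁻ᴺ ≤ 0.030 → 10⁻ᴺ ≤ 5.426e-07, so N ≥ 6.27.
So 7 decimal places suffice (0.00553 m); 6 would allow up to 0.0553 m.

7 decimal places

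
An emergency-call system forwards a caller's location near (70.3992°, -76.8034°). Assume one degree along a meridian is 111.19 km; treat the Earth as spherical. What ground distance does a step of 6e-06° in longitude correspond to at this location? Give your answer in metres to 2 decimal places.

One degree of longitude here spans 111190 × cos 70.3992° = 111190 × 0.3355 ≈ 37300.3 m; 6e-06° of that is 0.223802 m.

0.22 metres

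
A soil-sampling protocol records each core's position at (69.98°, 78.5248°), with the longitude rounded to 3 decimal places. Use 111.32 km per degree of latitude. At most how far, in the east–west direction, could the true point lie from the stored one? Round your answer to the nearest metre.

Rounding to 3 decimal places leaves the longitude within ±0.0005° of the true value.
Parallels shrink by cos φ, so at 69.98° a degree of longitude is 111320 × 0.3423 ≈ 38110.2 m.
So at most 0.0005° × 38110.2 ≈ 19.0551 m east–west.

19 metres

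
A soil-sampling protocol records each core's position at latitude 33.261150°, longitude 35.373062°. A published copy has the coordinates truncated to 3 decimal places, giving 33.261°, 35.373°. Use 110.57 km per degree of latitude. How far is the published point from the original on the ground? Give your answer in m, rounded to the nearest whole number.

18 m

The latitude changed by +0.000150° and the longitude by +0.000062°.
North–south shift: 0.000150 × 110570 = 16.5855 m.
East–west at this latitude: 0.000062° × 110570 × cos 33.261° ≈ 0.000062 × 92456.5 = 5.7323 m.
Hypotenuse of the two orthogonal shifts: √(16.5855² + 5.7323²) = 17.5482 m.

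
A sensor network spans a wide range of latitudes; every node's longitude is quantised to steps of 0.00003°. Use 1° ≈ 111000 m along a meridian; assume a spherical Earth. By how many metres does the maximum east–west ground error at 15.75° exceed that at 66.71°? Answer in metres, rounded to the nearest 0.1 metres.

With a 0.00003° grid the true value lies within half a step, ±0.00003°/2 = ±1.5e-05°, of the stored one.
Error at 15.75° = 1.5e-05° × 111000 × cos 15.75° ≈ 1.665 × 0.9625 = 1.6025 m.
Error at 66.71° = 1.5e-05° × 111000 × cos 66.71° ≈ 1.665 × 0.3954 = 0.65832 m.
So the lower-latitude error exceeds the higher by 1.6025 − 0.65832 = 0.94417 m.

0.9 metres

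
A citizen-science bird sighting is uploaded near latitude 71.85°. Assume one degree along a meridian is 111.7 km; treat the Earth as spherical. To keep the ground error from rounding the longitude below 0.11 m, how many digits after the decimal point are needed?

At 71.85° one degree of longitude covers 111700 × cos 71.85° ≈ 111700 × 0.3115 ≈ 34795.2 m.
Rounding to N decimal places gives at most 0.5 × 10⁻ᴺ degrees of error, i.e. 0.5 × 10⁻ᴺ × 34795.2 m.
Setting 17397.6 × 10⁻ᴺ ≤ 0.11 gives 10ᴺ ≥ 1.582e+05, i.e. N ≥ 5.20.
At 5 places the error can reach 0.174 m, but 6 places keeps it to 0.0174 m.

6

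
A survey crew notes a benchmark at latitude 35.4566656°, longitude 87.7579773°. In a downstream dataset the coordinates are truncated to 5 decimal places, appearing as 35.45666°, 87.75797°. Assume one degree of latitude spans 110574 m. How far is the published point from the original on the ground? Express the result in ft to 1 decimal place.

3.0 ft

Δlat = 35.4566656 − 35.45666 = +0.0000056°; Δlon = 87.7579773 − 87.75797 = +0.0000073°.
North–south shift: 0.0000056 × 110574 = 0.619214 m.
East–west at this latitude: 0.0000073° × 110574 × cos 35.4567° ≈ 0.0000073 × 90068.6 = 0.6575 m.
Hypotenuse of the two orthogonal shifts: √(0.619214² + 0.6575²) = 0.90318 m.
Converting: 0.90318 m × 3.2808 ft/m ≈ 2.9632 ft.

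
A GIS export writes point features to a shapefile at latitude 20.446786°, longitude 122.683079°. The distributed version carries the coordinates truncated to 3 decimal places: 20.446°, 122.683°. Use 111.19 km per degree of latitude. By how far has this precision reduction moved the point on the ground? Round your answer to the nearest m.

The latitude changed by +0.000786° and the longitude by +0.000079°.
North–south shift: 0.000786 × 111190 = 87.3953 m.
E–W at 20.446°: 0.000079° × 111190 × cos 20.446° = 0.000079 × 111190 × 0.9370 ≈ 8.23063 m.
Hypotenuse of the two orthogonal shifts: √(87.3953² + 8.23063²) = 87.7821 m.

88 m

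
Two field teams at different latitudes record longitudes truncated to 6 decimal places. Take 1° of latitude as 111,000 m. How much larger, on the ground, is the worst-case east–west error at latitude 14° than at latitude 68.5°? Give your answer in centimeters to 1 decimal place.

Truncating at 6 decimal places can drop up to a full unit in the last place, so the longitude may be off by as much as 1e-06°.
Error at 14° = 1e-06° × 111000 × cos 14° ≈ 0.111 × 0.9703 = 0.1077 m.
Error at 68.5° = 1e-06° × 111000 × cos 68.5° ≈ 0.111 × 0.3665 = 0.040682 m.
So the lower-latitude error exceeds the higher by 0.1077 − 0.040682 = 0.067021 m.
That is 0.0670212 m = 6.7021 cm.

6.7 centimeters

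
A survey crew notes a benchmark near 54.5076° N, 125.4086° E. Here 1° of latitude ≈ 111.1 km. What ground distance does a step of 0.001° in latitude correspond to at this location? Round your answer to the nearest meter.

Along a meridian 0.001° is 0.001 × 111100 = 111.1 m.

111 meters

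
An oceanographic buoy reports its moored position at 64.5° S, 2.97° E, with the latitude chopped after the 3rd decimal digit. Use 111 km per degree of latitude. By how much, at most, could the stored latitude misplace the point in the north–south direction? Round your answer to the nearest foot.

Truncating at 3 decimal places can drop up to a full unit in the last place, so the latitude may be off by as much as 0.001°.
Along the meridian that is 0.001° × 111000 m/° = 111 m.
Converting: 111 m × 3.2808 ft/m ≈ 364.17 ft.

364 feet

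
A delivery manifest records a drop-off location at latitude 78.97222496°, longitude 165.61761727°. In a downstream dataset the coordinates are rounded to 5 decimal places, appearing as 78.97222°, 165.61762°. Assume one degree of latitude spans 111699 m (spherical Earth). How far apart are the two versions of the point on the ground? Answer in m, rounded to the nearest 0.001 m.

Δlat = 78.97222496 − 78.97222 = +0.00000496°; Δlon = 165.61761727 − 165.61762 = -0.00000273°.
N–S: 0.00000496° × 111699 m/° = 0.554027 m.
E–W at 78.9722°: -0.00000273° × 111699 × cos 78.9722° = -0.00000273 × 111699 × 0.1913 ≈ -0.0583301 m.
Combined displacement = (0.554027² + 0.0583301²)^½ ≈ 0.557089 m.

0.557 m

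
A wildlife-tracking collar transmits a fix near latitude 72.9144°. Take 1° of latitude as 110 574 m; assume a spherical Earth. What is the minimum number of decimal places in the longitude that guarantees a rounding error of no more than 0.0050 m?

7 decimal places

At 72.9144° one degree of longitude covers 110574 × cos 72.9144° ≈ 110574 × 0.2938 ≈ 32486.7 m.
With N decimal places the half-ulp bound is 0.5·10⁻ᴺ°, or 0.5·10⁻ᴺ × 32486.7 m on the ground.
Need 0.5 × 32486.7 × 10⁻ᴺ ≤ 0.0050 → 10⁻ᴺ ≤ 3.078e-07, so N ≥ 6.51.
N = 6 would give 0.0162 m (too coarse); N = 7 gives 0.00162 m ≤ 0.0050 m.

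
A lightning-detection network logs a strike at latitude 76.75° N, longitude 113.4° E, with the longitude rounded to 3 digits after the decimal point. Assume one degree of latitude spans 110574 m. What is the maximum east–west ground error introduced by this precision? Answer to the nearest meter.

Rounding to 3 decimal places leaves the longitude within ±0.0005° of the true value.
One degree of longitude at 76.75° is 110574 × cos 76.75° ≈ 110574 × 0.2292 = 25343.6 m.
So at most 0.0005° × 25343.6 ≈ 12.6718 m east–west.

13 meters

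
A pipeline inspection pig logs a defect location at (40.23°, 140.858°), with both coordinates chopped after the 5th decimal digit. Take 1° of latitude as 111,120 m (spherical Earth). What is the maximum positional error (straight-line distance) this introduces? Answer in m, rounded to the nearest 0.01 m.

1.40 m

Truncating at 5 decimal places can drop up to a full unit in the last place, so each coordinate may be off by as much as 1e-05°.
Latitude error → 1e-05 × 111120 = 1.1112 m along the meridian.
East–west component at 40.23°: 1e-05° × 111120 × cos 40.23° ≈ 1e-05 × 84835.4 ≈ 0.848354 m.
Combining orthogonally: (1.1112² + 0.848354²)^½ ≈ 1.39802 m.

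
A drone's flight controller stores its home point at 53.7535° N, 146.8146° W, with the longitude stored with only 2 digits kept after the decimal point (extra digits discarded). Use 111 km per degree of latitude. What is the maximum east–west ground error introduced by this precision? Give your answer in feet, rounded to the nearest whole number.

Truncating at 2 decimal places can drop up to a full unit in the last place, so the longitude may be off by as much as 0.01°.
Parallels shrink by cos φ, so at 53.7535° a degree of longitude is 111000 × 0.5913 ≈ 65629.9 m.
So at most 0.01° × 65629.9 ≈ 656.299 m east–west.
In feet: 656.299 m ÷ 0.3048 ≈ 2153.2 ft.

2153 feet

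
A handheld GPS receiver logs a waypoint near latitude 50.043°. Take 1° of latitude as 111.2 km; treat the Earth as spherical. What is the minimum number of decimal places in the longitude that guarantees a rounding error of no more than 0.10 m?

At 50.043° one degree of longitude covers 111200 × cos 50.043° ≈ 111200 × 0.6422 ≈ 71414 m.
With N decimal places the half-ulp bound is 0.5·10⁻ᴺ°, or 0.5·10⁻ᴺ × 71414 m on the ground.
Setting 35707 × 10⁻ᴺ ≤ 0.10 gives 10ᴺ ≥ 3.571e+05, i.e. N ≥ 5.55.
N = 5 would give 0.357 m (too coarse); N = 6 gives 0.0357 m ≤ 0.10 m.

6 decimal places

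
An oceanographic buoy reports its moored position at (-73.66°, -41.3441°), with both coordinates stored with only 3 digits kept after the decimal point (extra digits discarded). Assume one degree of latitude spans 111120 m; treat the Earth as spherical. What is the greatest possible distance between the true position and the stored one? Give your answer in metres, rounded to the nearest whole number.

115 metres

Truncating at 3 decimal places can drop up to a full unit in the last place, so each coordinate may be off by as much as 0.001°.
N–S: 0.001° × 111120 m/° = 111.12 m.
East–west component at 73.66°: 0.001° × 111120 × cos 73.66° ≈ 0.001 × 31262.1 ≈ 31.2621 m.
Combining orthogonally: (111.12² + 31.2621²)^½ ≈ 115.434 m.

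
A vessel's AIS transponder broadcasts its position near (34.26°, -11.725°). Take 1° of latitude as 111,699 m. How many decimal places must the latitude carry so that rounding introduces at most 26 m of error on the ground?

4 decimal places

One degree of latitude covers 111699 m.
N decimal places → at most half a unit in the last place, 0.5 × 10⁻ᴺ° = 111699/2 × 10⁻ᴺ m.
Need 0.5 × 111699 × 10⁻ᴺ ≤ 26 → 10⁻ᴺ ≤ 4.655e-04, so N ≥ 3.33.
N = 3 would give 55.8 m (too coarse); N = 4 gives 5.58 m ≤ 26 m.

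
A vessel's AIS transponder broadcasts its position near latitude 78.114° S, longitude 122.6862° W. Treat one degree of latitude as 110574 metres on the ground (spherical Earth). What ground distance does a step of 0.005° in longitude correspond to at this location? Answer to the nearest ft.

374 ft

0.005° of longitude at 78.114° is 0.005 × 110574 × cos 78.114° ≈ 0.005 × 22774.4 = 113.872 m.
Converting: 113.872 m × 3.2808 ft/m ≈ 373.6 ft.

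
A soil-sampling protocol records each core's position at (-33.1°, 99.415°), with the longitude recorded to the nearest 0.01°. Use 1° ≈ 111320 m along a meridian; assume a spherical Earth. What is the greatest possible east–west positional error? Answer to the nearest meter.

Rounding to 2 decimal places leaves the longitude within ±0.005° of the true value.
Parallels shrink by cos φ, so at 33.1° a degree of longitude is 111320 × 0.8377 ≈ 93254.8 m.
East–west error: 0.005° × 93254.8 m/° ≈ 466.274 m.

466 meters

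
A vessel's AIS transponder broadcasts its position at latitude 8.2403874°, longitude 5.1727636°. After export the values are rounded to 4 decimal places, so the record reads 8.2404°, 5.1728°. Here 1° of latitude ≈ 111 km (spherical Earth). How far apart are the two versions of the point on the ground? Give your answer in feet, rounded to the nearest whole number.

Δlat = 8.2403874 − 8.2404 = -0.0000126°; Δlon = 5.1727636 − 5.1728 = -0.0000364°.
N–S: -0.0000126° × 111000 m/° = -1.3986 m.
E–W at 8.2404°: -0.0000364° × 111000 × cos 8.2404° = -0.0000364 × 111000 × 0.9897 ≈ -3.99868 m.
Hypotenuse of the two orthogonal shifts: √(1.3986² + 3.99868²) = 4.23622 m.
In feet: 4.23622 m ÷ 0.3048 ≈ 13.898 ft.

14 feet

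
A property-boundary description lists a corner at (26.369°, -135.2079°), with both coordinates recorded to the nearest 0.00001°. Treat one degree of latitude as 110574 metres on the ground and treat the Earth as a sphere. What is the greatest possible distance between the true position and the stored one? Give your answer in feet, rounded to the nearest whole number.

Rounding to 5 decimal places leaves each coordinate within ±5e-06° of the true value.
Latitude error → 5e-06 × 110574 = 0.55287 m along the meridian.
E–W at 26.369°: 5e-06° × 110574 × cos 26.369° = 5e-06 × 110574 × 0.8960 ≈ 0.495345 m.
Worst case both components are at the extreme and orthogonal: √(0.55287² + 0.495345²) ≈ 0.742315 m.
In feet: 0.742315 m ÷ 0.3048 ≈ 2.4354 ft.

2 feet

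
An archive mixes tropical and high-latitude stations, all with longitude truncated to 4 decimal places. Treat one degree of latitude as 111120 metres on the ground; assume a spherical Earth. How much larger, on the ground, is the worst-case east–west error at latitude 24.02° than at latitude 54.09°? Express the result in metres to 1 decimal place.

3.6 metres

Truncating at 4 decimal places can drop up to a full unit in the last place, so the longitude may be off by as much as 0.0001°.
At 24.02°: 0.0001° × 111120 × cos 24.02° = 0.0001 × 111120 × 0.9134 ≈ 10.15 m.
At 54.09°: 0.0001° × 111120 × cos 54.09° = 0.0001 × 111120 × 0.5865 ≈ 6.5173 m.
Difference: 10.15 − 6.5173 = 3.6324 m.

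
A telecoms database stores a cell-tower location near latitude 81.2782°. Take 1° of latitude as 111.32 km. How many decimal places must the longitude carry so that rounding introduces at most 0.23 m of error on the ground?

At 81.2782° one degree of longitude covers 111320 × cos 81.2782° ≈ 111320 × 0.1516 ≈ 16880.2 m.
Rounding to N decimal places gives at most 0.5 × 10⁻ᴺ degrees of error, i.e. 0.5 × 10⁻ᴺ × 16880.2 m.
Setting 8440.11 × 10⁻ᴺ ≤ 0.23 gives 10ᴺ ≥ 3.67e+04, i.e. N ≥ 4.56.
N = 4 would give 0.844 m (too coarse); N = 5 gives 0.0844 m ≤ 0.23 m.

5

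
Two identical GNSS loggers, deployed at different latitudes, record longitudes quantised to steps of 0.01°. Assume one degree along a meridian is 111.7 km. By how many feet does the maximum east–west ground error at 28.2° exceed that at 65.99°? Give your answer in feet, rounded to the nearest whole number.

869 feet

With a 0.01° grid the true value lies within half a step, ±0.01°/2 = ±0.005°, of the stored one.
At 28.2°: 0.005° × 111700 × cos 28.2° = 0.005 × 111700 × 0.8813 ≈ 492.21 m.
Error at 65.99° = 0.005° × 111700 × cos 65.99° ≈ 558.5 × 0.4069 = 227.25 m.
So the lower-latitude error exceeds the higher by 492.21 − 227.25 = 264.96 m.
Converting: 264.957 m × 3.2808 ft/m ≈ 869.28 ft.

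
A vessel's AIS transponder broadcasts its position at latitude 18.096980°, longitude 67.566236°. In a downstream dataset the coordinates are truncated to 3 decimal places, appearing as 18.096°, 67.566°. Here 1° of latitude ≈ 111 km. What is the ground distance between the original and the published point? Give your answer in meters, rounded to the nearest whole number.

112 meters

The latitude changed by +0.000980° and the longitude by +0.000236°.
N–S: 0.000980° × 111000 m/° = 108.78 m.
E–W at 18.096°: 0.000236° × 111000 × cos 18.096° = 0.000236 × 111000 × 0.9505 ≈ 24.9003 m.
Hypotenuse of the two orthogonal shifts: √(108.78² + 24.9003²) = 111.594 m.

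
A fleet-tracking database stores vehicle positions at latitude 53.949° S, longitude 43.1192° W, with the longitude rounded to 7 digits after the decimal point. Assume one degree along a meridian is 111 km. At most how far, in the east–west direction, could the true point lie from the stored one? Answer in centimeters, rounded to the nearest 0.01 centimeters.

Rounding to 7 decimal places leaves the longitude within ±5e-08° of the true value.
One degree of longitude at 53.949° is 111000 × cos 53.949° ≈ 111000 × 0.5885 = 65324.1 m.
So at most 5e-08° × 65324.1 ≈ 0.0032662 m east–west.
That is 0.0032662 m = 0.32662 cm.

0.33 centimeters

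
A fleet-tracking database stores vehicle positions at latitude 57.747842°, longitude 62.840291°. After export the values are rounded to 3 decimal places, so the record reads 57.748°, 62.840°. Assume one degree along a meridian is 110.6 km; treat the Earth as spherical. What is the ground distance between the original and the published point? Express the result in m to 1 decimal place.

24.5 m

Δlat = 57.747842 − 57.748 = -0.000158°; Δlon = 62.840291 − 62.840 = +0.000291°.
North–south shift: -0.000158 × 110600 = -17.4748 m.
East–west at this latitude: 0.000291° × 110600 × cos 57.748° ≈ 0.000291 × 59021 = 17.1751 m.
Distance: √(17.4748² + 17.1751²) ≈ 24.5021 m.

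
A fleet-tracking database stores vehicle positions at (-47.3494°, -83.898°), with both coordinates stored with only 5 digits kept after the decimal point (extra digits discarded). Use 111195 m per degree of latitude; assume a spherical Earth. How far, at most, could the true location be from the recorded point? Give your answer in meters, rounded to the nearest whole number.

Truncating at 5 decimal places can drop up to a full unit in the last place, so each coordinate may be off by as much as 1e-05°.
Latitude error → 1e-05 × 111195 = 1.11195 m along the meridian.
E–W at 47.3494°: 1e-05° × 111195 × cos 47.3494° = 1e-05 × 111195 × 0.6775 ≈ 0.753375 m.
Worst case both components are at the extreme and orthogonal: √(1.11195² + 0.753375²) ≈ 1.34313 m.

1 meters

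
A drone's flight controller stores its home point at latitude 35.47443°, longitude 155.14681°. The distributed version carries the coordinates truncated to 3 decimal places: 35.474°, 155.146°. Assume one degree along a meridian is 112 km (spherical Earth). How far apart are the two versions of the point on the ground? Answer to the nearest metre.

Δlat = 35.47443 − 35.474 = +0.00043°; Δlon = 155.14681 − 155.146 = +0.00081°.
N–S: 0.00043° × 112000 m/° = 48.16 m.
East–west at this latitude: 0.00081° × 112000 × cos 35.474° ≈ 0.00081 × 91210.4 = 73.8805 m.
Distance: √(48.16² + 73.8805²) ≈ 88.1913 m.

88 metres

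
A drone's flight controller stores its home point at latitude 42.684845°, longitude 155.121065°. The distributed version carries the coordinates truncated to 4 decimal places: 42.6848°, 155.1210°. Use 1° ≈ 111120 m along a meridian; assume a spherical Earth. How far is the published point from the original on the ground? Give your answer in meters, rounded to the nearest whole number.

Δlat = 42.684845 − 42.6848 = +0.000045°; Δlon = 155.121065 − 155.1210 = +0.000065°.
N–S: 0.000045° × 111120 m/° = 5.0004 m.
East–west at this latitude: 0.000065° × 111120 × cos 42.6848° ≈ 0.000065 × 81683.7 = 5.30944 m.
Hypotenuse of the two orthogonal shifts: √(5.0004² + 5.30944²) = 7.29343 m.

7 meters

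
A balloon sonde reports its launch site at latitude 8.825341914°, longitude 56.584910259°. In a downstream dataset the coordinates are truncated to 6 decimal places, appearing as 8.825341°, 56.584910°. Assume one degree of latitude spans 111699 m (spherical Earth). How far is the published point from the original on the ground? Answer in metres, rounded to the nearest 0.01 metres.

0.11 metres

The latitude changed by +0.000000914° and the longitude by +0.000000259°.
N–S: 0.000000914° × 111699 m/° = 0.102093 m.
East–west at this latitude: 0.000000259° × 111699 × cos 8.82534° ≈ 0.000000259 × 110377 = 0.0285875 m.
Combined displacement = (0.102093² + 0.0285875²)^½ ≈ 0.10602 m.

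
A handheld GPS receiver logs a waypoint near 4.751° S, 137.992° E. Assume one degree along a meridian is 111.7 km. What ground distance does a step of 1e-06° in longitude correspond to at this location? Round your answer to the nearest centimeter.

11 centimeters

One degree of longitude here spans 111700 × cos 4.751° = 111700 × 0.9966 ≈ 111316 m; 1e-06° of that is 0.111316 m.
That is 0.111316 m = 11.132 cm.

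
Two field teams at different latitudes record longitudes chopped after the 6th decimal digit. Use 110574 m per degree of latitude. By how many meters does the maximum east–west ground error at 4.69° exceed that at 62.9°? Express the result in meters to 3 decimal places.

0.060 meters

Truncating at 6 decimal places can drop up to a full unit in the last place, so the longitude may be off by as much as 1e-06°.
Error at 4.69° = 1e-06° × 110574 × cos 4.69° ≈ 0.11057 × 0.9967 = 0.1102 m.
At 62.9°: 1e-06° × 110574 × cos 62.9° = 1e-06 × 110574 × 0.4555 ≈ 0.050371 m.
So the lower-latitude error exceeds the higher by 0.1102 − 0.050371 = 0.059832 m.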